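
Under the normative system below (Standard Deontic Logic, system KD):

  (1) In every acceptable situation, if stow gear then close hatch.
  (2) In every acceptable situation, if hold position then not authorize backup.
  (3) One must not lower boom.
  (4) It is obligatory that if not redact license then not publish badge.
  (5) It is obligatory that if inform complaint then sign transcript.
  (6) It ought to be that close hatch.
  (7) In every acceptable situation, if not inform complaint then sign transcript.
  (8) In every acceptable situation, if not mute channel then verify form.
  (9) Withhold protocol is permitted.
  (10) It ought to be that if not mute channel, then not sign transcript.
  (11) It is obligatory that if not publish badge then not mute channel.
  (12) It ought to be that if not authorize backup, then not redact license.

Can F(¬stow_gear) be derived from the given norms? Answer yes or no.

Premise 1 is O(stow_gear → close_hatch); even if O(close_hatch) held, inferring O(stow_gear) would be affirming the consequent — invalid.
No other premise forces O(stow_gear). An ideal world satisfying every premise can still have ¬stow_gear true, so F(¬stow_gear) is not derivable.

No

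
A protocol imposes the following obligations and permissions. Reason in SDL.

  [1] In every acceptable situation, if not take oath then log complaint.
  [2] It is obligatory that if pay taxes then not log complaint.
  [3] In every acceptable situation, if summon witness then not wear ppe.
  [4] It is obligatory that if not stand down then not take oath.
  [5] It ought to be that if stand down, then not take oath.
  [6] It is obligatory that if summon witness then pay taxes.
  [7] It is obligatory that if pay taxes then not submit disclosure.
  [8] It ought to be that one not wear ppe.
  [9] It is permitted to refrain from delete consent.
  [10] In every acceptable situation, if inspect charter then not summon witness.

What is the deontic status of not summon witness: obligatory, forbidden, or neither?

Premises 5 and 4 cover both cases: O(stand_down → ¬take_oath) and O(¬stand_down → ¬take_oath). Since stand_down ∨ ¬stand_down is a tautology, O(¬take_oath) follows.
From O(¬take_oath) and premise 1, O(¬take_oath → log_complaint), we obtain O(log_complaint).
Premise 2, O(pay_taxes → ¬log_complaint), contraposes to O(log_complaint → ¬pay_taxes); with O(log_complaint) we get O(¬pay_taxes).
Premise 6, O(summon_witness → pay_taxes), contraposes to O(¬pay_taxes → ¬summon_witness); with O(¬pay_taxes) we get O(¬summon_witness).
Premises 3, 7, 8, 9, 10 do not contribute to this derivation.
Hence ¬summon_witness is obligatory.

Obligatory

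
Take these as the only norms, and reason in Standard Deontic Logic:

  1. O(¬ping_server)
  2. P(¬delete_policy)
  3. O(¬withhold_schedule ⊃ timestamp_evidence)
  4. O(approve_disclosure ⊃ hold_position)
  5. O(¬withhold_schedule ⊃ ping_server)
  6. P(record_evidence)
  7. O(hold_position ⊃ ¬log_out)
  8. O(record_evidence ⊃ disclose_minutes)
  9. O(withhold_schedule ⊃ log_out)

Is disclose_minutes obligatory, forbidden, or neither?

Neither

Premise 8 is O(record_evidence ⊃ disclose_minutes), but O(record_evidence) is not derivable from the premises (the permission P(record_evidence) asserts only ¬O(¬record_evidence), not O(record_evidence)), so it does not yield O(disclose_minutes).
No premise or chain of K-axiom applications forces O(disclose_minutes), and none forces O(¬disclose_minutes). So disclose_minutes is neither obligatory nor forbidden under these norms.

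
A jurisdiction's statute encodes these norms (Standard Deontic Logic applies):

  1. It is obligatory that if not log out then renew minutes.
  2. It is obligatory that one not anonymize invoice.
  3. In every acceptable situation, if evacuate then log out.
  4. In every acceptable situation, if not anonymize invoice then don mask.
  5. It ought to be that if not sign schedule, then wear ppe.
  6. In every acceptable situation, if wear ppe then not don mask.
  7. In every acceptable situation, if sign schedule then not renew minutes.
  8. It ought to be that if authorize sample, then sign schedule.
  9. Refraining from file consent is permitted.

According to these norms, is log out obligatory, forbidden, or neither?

Premise 2 states O(¬anonymize_invoice) outright.
With premise 4, O(¬anonymize_invoice → don_mask), the K-axiom yields O(don_mask).
Premise 6, O(wear_ppe → ¬don_mask), contraposes to O(don_mask → ¬wear_ppe); with O(don_mask) we get O(¬wear_ppe).
Premise 5, O(¬sign_schedule → wear_ppe), contraposes to O(¬wear_ppe → sign_schedule); with O(¬wear_ppe) we get O(sign_schedule).
Applying K to premise 7 (O(sign_schedule → ¬renew_minutes)) and O(sign_schedule) yields O(¬renew_minutes).
The contrapositive of premise 1 (O(¬log_out → renew_minutes)) is O(¬renew_minutes → log_out), and O(¬renew_minutes) is already established, so O(log_out).
Premises 3, 8, 9 do not contribute to this derivation.
Hence log_out is obligatory.

Obligatory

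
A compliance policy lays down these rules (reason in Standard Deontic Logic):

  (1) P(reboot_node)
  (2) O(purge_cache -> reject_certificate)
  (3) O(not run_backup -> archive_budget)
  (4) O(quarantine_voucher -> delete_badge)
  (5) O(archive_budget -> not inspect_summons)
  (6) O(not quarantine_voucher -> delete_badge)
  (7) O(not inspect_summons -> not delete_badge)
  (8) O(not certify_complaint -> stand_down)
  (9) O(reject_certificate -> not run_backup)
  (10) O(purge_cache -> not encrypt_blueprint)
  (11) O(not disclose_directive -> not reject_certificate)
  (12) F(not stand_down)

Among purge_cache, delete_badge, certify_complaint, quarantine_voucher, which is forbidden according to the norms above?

Premises 4 and 6 cover both cases: O(quarantine_voucher -> delete_badge) and O(not quarantine_voucher -> delete_badge). Since quarantine_voucher ∨ not quarantine_voucher is a tautology, O(delete_badge) follows.
The contrapositive of premise 7 (O(not inspect_summons -> not delete_badge)) is O(delete_badge -> inspect_summons), and O(delete_badge) is already established, so O(inspect_summons).
The contrapositive of premise 5 (O(archive_budget -> not inspect_summons)) is O(inspect_summons -> not archive_budget), and O(inspect_summons) is already established, so O(not archive_budget).
Premise 3 is O(not run_backup -> archive_budget); contrapositively O(not archive_budget -> run_backup). Since O(not archive_budget) holds, K gives O(run_backup).
Premise 9, O(reject_certificate -> not run_backup), contraposes to O(run_backup -> not reject_certificate); with O(run_backup) we get O(not reject_certificate).
Premise 2 is O(purge_cache -> reject_certificate); contrapositively O(not reject_certificate -> not purge_cache). Since O(not reject_certificate) holds, K gives O(not purge_cache).
So O(not purge_cache) holds, i.e. purge_cache is forbidden. None of the other listed options is forbidden under the premises.

purge_cache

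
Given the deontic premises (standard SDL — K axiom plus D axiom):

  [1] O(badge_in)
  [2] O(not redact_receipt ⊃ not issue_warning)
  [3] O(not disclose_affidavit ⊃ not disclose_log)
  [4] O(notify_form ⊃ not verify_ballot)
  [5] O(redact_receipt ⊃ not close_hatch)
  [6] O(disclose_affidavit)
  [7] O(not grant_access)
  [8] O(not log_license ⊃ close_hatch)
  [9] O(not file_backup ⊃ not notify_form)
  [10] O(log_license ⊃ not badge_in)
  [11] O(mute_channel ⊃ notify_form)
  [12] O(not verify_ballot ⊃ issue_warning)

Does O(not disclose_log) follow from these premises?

Premise 3 is O(not disclose_affidavit ⊃ not disclose_log), but O(not disclose_affidavit) is not derivable from the premises, so it does not yield O(not disclose_log).
No other premise forces O(not disclose_log). An ideal world satisfying every premise can still have not disclose_log false, so O(not disclose_log) is not derivable.

No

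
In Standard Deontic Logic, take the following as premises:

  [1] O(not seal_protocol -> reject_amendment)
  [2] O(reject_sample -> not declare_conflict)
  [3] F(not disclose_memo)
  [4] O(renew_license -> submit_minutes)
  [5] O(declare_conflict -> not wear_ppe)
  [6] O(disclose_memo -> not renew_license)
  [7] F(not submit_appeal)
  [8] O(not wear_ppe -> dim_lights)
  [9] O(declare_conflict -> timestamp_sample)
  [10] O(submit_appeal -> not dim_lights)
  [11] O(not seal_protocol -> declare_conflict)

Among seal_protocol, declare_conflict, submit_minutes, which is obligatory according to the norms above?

seal_protocol

Premise 7 is F(not submit_appeal), i.e. O(submit_appeal).
Premise 10 is O(submit_appeal -> not dim_lights); since O(submit_appeal), deontic closure gives O(not dim_lights).
The contrapositive of premise 8 (O(not wear_ppe -> dim_lights)) is O(not dim_lights -> wear_ppe), and O(not dim_lights) is already established, so O(wear_ppe).
Premise 5, O(declare_conflict -> not wear_ppe), contraposes to O(wear_ppe -> not declare_conflict); with O(wear_ppe) we get O(not declare_conflict).
Premise 11 is O(not seal_protocol -> declare_conflict); contrapositively O(not declare_conflict -> seal_protocol). Since O(not declare_conflict) holds, K gives O(seal_protocol).
So O(seal_protocol) holds — seal_protocol is obligatory. None of the other listed options is made obligatory by any chain of premises.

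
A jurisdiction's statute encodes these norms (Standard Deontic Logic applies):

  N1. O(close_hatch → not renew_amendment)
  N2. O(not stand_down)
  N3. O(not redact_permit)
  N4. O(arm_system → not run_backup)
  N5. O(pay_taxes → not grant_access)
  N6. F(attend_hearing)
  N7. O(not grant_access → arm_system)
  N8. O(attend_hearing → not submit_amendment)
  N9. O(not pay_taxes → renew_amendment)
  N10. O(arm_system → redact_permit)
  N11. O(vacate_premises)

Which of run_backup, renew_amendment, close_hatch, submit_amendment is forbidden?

close_hatch

From premise 3 we have O(not redact_permit).
The contrapositive of premise 10 (O(arm_system → redact_permit)) is O(not redact_permit → not arm_system), and O(not redact_permit) is already established, so O(not arm_system).
Premise 7 is O(not grant_access → arm_system); contrapositively O(not arm_system → grant_access). Since O(not arm_system) holds, K gives O(grant_access).
The contrapositive of premise 5 (O(pay_taxes → not grant_access)) is O(grant_access → not pay_taxes), and O(grant_access) is already established, so O(not pay_taxes).
With premise 9, O(not pay_taxes → renew_amendment), the K-axiom yields O(renew_amendment).
Premise 1, O(close_hatch → not renew_amendment), contraposes to O(renew_amendment → not close_hatch); with O(renew_amendment) we get O(not close_hatch).
So O(not close_hatch) holds, i.e. close_hatch is forbidden. None of the other listed options is forbidden under the premises.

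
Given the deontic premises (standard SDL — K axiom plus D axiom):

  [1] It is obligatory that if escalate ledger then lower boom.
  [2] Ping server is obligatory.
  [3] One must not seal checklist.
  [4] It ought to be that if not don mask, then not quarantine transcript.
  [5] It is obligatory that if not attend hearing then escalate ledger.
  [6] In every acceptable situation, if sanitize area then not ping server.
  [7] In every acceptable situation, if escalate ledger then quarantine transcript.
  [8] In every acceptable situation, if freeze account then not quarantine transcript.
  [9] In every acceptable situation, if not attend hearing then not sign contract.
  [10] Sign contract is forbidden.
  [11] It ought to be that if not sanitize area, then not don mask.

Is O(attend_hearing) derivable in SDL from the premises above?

Yes

From premise 2 we have O(ping_server).
Premise 6 is O(sanitize_area → ¬ping_server); contrapositively O(ping_server → ¬sanitize_area). Since O(ping_server) holds, K gives O(¬sanitize_area).
From O(¬sanitize_area) and premise 11, O(¬sanitize_area → ¬don_mask), we obtain O(¬don_mask).
From O(¬don_mask) and premise 4, O(¬don_mask → ¬quarantine_transcript), we obtain O(¬quarantine_transcript).
Premise 7 is O(escalate_ledger → quarantine_transcript); contrapositively O(¬quarantine_transcript → ¬escalate_ledger). Since O(¬quarantine_transcript) holds, K gives O(¬escalate_ledger).
Premise 5, O(¬attend_hearing → escalate_ledger), contraposes to O(¬escalate_ledger → attend_hearing); with O(¬escalate_ledger) we get O(attend_hearing).
Premises 1, 3, 8, 9, 10 do not contribute to this derivation.
So O(attend_hearing) follows.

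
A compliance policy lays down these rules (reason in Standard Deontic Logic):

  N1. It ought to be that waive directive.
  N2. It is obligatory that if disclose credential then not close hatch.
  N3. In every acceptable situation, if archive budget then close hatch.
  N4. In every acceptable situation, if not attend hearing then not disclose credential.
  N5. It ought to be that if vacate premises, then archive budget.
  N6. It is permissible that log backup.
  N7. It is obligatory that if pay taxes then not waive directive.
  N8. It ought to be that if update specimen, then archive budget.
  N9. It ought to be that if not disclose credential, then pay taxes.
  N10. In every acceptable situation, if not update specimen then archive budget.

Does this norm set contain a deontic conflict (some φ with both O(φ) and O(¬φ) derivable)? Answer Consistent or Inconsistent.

By case analysis on update_specimen: premise 8 gives O(update_specimen → archive_budget) and premise 10 gives O(¬update_specimen → archive_budget), so O(archive_budget) either way.
Applying K to premise 3 (O(archive_budget → close_hatch)) and O(archive_budget) yields O(close_hatch).
Premise 2, O(disclose_credential → ¬close_hatch), contraposes to O(close_hatch → ¬disclose_credential); with O(close_hatch) we get O(¬disclose_credential).
Applying K to premise 9 (O(¬disclose_credential → pay_taxes)) and O(¬disclose_credential) yields O(pay_taxes).
With premise 7, O(pay_taxes → ¬waive_directive), the K-axiom yields O(¬waive_directive).
Yet premise 1 states O(waive_directive).
We now have both O(¬waive_directive) and O(waive_directive) — waive_directive is simultaneously obligatory and forbidden, violating the D-axiom.

Inconsistent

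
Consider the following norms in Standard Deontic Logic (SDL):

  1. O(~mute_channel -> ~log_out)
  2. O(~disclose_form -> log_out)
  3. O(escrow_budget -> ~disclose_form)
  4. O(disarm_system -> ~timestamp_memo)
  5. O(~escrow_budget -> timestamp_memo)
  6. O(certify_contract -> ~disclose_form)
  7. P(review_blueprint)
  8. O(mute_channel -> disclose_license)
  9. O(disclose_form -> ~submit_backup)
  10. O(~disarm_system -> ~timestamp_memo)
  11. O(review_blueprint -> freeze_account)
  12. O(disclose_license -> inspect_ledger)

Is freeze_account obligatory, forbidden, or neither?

Neither

Premise 11 is O(review_blueprint -> freeze_account), but O(review_blueprint) is not derivable from the premises (the permission P(review_blueprint) asserts only ~O(~review_blueprint), not O(review_blueprint)), so it does not yield O(freeze_account).
No premise or chain of K-axiom applications forces O(freeze_account), and none forces O(~freeze_account). So freeze_account is neither obligatory nor forbidden under these norms.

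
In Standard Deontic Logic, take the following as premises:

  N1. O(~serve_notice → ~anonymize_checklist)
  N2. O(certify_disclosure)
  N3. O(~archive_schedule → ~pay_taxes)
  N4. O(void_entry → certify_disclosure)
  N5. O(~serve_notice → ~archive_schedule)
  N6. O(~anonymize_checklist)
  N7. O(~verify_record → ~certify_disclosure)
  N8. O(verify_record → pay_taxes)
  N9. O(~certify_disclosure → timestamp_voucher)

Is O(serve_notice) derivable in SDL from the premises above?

Yes

Premise 2 gives O(certify_disclosure).
The contrapositive of premise 7 (O(~verify_record → ~certify_disclosure)) is O(certify_disclosure → verify_record), and O(certify_disclosure) is already established, so O(verify_record).
Premise 8 is O(verify_record → pay_taxes); since O(verify_record), deontic closure gives O(pay_taxes).
The contrapositive of premise 3 (O(~archive_schedule → ~pay_taxes)) is O(pay_taxes → archive_schedule), and O(pay_taxes) is already established, so O(archive_schedule).
The contrapositive of premise 5 (O(~serve_notice → ~archive_schedule)) is O(archive_schedule → serve_notice), and O(archive_schedule) is already established, so O(serve_notice).
Premises 1, 4, 6, 9 do not contribute to this derivation.
So O(serve_notice) follows.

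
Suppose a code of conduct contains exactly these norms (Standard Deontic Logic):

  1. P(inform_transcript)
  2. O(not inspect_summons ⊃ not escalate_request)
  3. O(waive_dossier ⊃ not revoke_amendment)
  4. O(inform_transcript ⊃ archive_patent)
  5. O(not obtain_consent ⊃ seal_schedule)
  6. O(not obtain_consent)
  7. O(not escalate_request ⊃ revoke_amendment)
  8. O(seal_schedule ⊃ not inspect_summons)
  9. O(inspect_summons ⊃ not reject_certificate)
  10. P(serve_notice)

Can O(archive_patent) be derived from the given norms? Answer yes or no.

Premise 4 is O(inform_transcript ⊃ archive_patent), but O(inform_transcript) is not derivable from the premises (the permission P(inform_transcript) asserts only not O(not inform_transcript), not O(inform_transcript)), so it does not yield O(archive_patent).
No other premise forces O(archive_patent). An ideal world satisfying every premise can still have archive_patent false, so O(archive_patent) is not derivable.

No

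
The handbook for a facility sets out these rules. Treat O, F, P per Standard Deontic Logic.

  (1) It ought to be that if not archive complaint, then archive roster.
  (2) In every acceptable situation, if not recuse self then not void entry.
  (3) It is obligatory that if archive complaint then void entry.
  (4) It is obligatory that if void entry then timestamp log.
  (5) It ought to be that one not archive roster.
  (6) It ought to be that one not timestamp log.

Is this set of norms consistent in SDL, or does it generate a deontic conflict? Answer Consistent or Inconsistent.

Premise 6 states O(¬timestamp_log) outright.
Premise 4, O(void_entry → timestamp_log), contraposes to O(¬timestamp_log → ¬void_entry); with O(¬timestamp_log) we get O(¬void_entry).
Premise 3, O(archive_complaint → void_entry), contraposes to O(¬void_entry → ¬archive_complaint); with O(¬void_entry) we get O(¬archive_complaint).
Premise 1 is O(¬archive_complaint → archive_roster); since O(¬archive_complaint), deontic closure gives O(archive_roster).
But premise 5 directly asserts O(¬archive_roster).
We now have both O(archive_roster) and O(¬archive_roster) — archive_roster is simultaneously obligatory and forbidden, violating the D-axiom.

Inconsistent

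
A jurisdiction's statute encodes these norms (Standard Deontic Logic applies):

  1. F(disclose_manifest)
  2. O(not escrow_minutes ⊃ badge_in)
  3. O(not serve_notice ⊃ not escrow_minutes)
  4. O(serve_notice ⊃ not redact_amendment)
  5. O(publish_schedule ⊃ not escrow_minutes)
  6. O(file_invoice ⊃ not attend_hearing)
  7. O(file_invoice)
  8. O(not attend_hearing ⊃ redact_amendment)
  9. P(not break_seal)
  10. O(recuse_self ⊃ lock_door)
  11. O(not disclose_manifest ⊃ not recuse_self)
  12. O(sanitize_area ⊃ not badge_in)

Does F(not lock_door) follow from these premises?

Premise 10 is O(recuse_self ⊃ lock_door), but O(recuse_self) is not derivable from the premises, so it does not yield O(lock_door).
No other premise forces O(lock_door). An ideal world satisfying every premise can still have not lock_door true, so F(not lock_door) is not derivable.

No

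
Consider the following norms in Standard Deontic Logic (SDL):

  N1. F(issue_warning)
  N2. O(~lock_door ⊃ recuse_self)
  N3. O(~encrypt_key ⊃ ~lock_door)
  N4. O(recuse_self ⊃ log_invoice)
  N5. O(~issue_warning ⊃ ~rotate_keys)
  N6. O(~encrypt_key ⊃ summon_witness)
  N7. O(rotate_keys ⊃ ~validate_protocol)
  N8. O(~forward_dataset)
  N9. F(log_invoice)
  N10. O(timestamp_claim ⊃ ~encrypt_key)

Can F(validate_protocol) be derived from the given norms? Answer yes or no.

Premise 7 is O(rotate_keys ⊃ ~validate_protocol), but O(rotate_keys) is not derivable from the premises, so it does not yield O(~validate_protocol).
No other premise forces O(~validate_protocol). An ideal world satisfying every premise can still have validate_protocol true, so F(validate_protocol) is not derivable.

No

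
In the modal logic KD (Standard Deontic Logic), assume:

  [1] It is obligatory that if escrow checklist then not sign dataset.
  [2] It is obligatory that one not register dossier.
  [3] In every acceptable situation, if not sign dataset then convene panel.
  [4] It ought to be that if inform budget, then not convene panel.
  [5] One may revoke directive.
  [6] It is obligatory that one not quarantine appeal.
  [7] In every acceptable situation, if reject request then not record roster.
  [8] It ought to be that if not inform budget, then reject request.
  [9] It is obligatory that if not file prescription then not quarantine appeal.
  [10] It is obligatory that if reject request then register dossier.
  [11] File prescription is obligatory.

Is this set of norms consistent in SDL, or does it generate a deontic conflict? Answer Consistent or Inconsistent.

Consistent

Premise 9 is O(¬file_prescription → ¬quarantine_appeal); even if O(¬quarantine_appeal) held, inferring O(¬file_prescription) would be affirming the consequent — invalid.
So O(¬file_prescription) is not derivable, and the apparent clash with O(file_prescription) does not arise.
A world satisfying every obligation exists (e.g. convene_panel=false, escrow_checklist=false, file_prescription=true, inform_budget=true, quarantine_appeal=false, record_roster=false, register_dossier=false, reject_request=false, revoke_directive=false, sign_dataset=true); no atom is both obligatory and forbidden, so the set is consistent.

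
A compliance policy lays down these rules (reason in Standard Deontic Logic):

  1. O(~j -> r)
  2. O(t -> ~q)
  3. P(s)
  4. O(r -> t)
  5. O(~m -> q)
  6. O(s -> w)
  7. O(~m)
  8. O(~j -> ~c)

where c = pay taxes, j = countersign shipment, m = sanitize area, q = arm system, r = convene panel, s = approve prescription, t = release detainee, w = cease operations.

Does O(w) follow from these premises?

No

Premise 6 is O(s -> w), but O(s) is not derivable from the premises (the permission P(s) asserts only ~O(~s), not O(s)), so it does not yield O(w).
No other premise forces O(w). An ideal world satisfying every premise can still have w false, so O(w) is not derivable.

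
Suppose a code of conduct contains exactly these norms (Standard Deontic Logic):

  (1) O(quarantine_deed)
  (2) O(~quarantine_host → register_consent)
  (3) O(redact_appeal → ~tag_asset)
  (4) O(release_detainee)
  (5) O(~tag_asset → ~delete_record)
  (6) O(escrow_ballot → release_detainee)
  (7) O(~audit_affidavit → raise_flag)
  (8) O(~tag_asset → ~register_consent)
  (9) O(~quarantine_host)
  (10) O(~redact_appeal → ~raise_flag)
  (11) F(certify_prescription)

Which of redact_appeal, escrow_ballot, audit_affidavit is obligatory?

audit_affidavit

Premise 9 gives O(~quarantine_host).
From O(~quarantine_host) and premise 2, O(~quarantine_host → register_consent), we obtain O(register_consent).
Premise 8 is O(~tag_asset → ~register_consent); contrapositively O(register_consent → tag_asset). Since O(register_consent) holds, K gives O(tag_asset).
The contrapositive of premise 3 (O(redact_appeal → ~tag_asset)) is O(tag_asset → ~redact_appeal), and O(tag_asset) is already established, so O(~redact_appeal).
From O(~redact_appeal) and premise 10, O(~redact_appeal → ~raise_flag), we obtain O(~raise_flag).
Premise 7, O(~audit_affidavit → raise_flag), contraposes to O(~raise_flag → audit_affidavit); with O(~raise_flag) we get O(audit_affidavit).
So O(audit_affidavit) holds — audit_affidavit is obligatory. None of the other listed options is made obligatory by any chain of premises.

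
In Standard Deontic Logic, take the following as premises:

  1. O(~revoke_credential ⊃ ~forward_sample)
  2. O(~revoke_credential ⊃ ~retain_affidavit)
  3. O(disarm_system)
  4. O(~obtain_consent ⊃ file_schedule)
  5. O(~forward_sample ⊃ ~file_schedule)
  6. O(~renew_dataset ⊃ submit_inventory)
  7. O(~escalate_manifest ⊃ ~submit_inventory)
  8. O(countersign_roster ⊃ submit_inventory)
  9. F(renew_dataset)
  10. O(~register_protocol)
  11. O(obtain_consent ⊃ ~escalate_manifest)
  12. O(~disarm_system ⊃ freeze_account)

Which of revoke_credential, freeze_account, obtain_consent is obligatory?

Premise 9, F(renew_dataset), is equivalent to O(~renew_dataset).
Premise 6 is O(~renew_dataset ⊃ submit_inventory); since O(~renew_dataset), deontic closure gives O(submit_inventory).
Premise 7, O(~escalate_manifest ⊃ ~submit_inventory), contraposes to O(submit_inventory ⊃ escalate_manifest); with O(submit_inventory) we get O(escalate_manifest).
Premise 11, O(obtain_consent ⊃ ~escalate_manifest), contraposes to O(escalate_manifest ⊃ ~obtain_consent); with O(escalate_manifest) we get O(~obtain_consent).
Premise 4 is O(~obtain_consent ⊃ file_schedule); since O(~obtain_consent), deontic closure gives O(file_schedule).
Premise 5, O(~forward_sample ⊃ ~file_schedule), contraposes to O(file_schedule ⊃ forward_sample); with O(file_schedule) we get O(forward_sample).
Premise 1, O(~revoke_credential ⊃ ~forward_sample), contraposes to O(forward_sample ⊃ revoke_credential); with O(forward_sample) we get O(revoke_credential).
So O(revoke_credential) holds — revoke_credential is obligatory. None of the other listed options is made obligatory by any chain of premises.

revoke_credential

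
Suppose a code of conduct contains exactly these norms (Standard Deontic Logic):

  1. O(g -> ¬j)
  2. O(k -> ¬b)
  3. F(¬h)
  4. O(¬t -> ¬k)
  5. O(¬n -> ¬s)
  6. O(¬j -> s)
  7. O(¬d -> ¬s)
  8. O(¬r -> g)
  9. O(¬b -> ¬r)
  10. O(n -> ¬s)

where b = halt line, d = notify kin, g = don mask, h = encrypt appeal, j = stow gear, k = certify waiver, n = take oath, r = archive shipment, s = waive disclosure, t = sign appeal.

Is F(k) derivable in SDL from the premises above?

Premises 10 and 5 are O(n -> ¬s) and O(¬n -> ¬s); every ideal world satisfies n or ¬n, so in either case ¬s holds — hence O(¬s).
The contrapositive of premise 6 (O(¬j -> s)) is O(¬s -> j), and O(¬s) is already established, so O(j).
The contrapositive of premise 1 (O(g -> ¬j)) is O(j -> ¬g), and O(j) is already established, so O(¬g).
The contrapositive of premise 8 (O(¬r -> g)) is O(¬g -> r), and O(¬g) is already established, so O(r).
The contrapositive of premise 9 (O(¬b -> ¬r)) is O(r -> b), and O(r) is already established, so O(b).
Premise 2, O(k -> ¬b), contraposes to O(b -> ¬k); with O(b) we get O(¬k).
Premises 3, 4, 7 do not contribute to this derivation.
So O(¬k) holds, i.e. F(k). The claim follows.

Yes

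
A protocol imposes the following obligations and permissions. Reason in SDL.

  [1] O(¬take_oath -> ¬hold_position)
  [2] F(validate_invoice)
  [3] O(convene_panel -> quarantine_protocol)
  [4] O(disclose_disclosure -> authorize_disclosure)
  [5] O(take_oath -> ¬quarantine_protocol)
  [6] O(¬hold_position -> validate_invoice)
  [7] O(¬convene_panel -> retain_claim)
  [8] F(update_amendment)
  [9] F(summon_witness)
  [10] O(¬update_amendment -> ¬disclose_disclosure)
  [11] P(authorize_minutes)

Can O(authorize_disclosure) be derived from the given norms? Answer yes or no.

No

Premise 4 is O(disclose_disclosure -> authorize_disclosure), but O(disclose_disclosure) is not derivable from the premises, so it does not yield O(authorize_disclosure).
No other premise forces O(authorize_disclosure). An ideal world satisfying every premise can still have authorize_disclosure false, so O(authorize_disclosure) is not derivable.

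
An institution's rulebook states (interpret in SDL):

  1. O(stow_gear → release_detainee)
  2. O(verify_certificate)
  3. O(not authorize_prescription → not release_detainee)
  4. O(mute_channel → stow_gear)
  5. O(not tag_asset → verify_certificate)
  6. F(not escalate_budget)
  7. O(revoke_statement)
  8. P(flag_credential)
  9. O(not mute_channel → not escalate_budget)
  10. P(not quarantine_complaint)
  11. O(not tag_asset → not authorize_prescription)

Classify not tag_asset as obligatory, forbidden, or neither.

Premise 6 is F(not escalate_budget), i.e. O(escalate_budget).
Premise 9, O(not mute_channel → not escalate_budget), contraposes to O(escalate_budget → mute_channel); with O(escalate_budget) we get O(mute_channel).
With premise 4, O(mute_channel → stow_gear), the K-axiom yields O(stow_gear).
From O(stow_gear) and premise 1, O(stow_gear → release_detainee), we obtain O(release_detainee).
The contrapositive of premise 3 (O(not authorize_prescription → not release_detainee)) is O(release_detainee → authorize_prescription), and O(release_detainee) is already established, so O(authorize_prescription).
Premise 11, O(not tag_asset → not authorize_prescription), contraposes to O(authorize_prescription → tag_asset); with O(authorize_prescription) we get O(tag_asset).
Premises 2, 5, 7, 8, 10 do not contribute to this derivation.
Thus O(tag_asset), which is F(not tag_asset): not tag_asset is forbidden.

Forbidden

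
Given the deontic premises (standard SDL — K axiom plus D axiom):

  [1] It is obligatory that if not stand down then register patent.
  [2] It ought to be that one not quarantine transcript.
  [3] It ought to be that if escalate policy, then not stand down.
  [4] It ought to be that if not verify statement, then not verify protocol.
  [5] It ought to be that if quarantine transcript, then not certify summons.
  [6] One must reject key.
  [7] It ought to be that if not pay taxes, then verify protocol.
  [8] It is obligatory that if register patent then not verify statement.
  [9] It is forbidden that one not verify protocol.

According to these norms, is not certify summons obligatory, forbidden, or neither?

Premise 5 is O(quarantine_transcript → ¬certify_summons), but O(quarantine_transcript) is not derivable from the premises, so it does not yield O(¬certify_summons).
No premise or chain of K-axiom applications forces O(¬certify_summons), and none forces O(certify_summons). So ¬certify_summons is neither obligatory nor forbidden under these norms.

Neither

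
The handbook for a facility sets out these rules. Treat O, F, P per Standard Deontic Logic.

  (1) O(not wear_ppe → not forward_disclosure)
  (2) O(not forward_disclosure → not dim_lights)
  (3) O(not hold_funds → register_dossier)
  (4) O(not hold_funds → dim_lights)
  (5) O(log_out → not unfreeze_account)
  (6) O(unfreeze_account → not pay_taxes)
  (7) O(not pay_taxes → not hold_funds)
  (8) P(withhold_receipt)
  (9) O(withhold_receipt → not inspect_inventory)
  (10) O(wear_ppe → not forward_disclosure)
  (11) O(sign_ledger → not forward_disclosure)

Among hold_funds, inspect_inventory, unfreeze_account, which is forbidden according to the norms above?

By case analysis on wear_ppe: premise 10 gives O(wear_ppe → not forward_disclosure) and premise 1 gives O(not wear_ppe → not forward_disclosure), so O(not forward_disclosure) either way.
From O(not forward_disclosure) and premise 2, O(not forward_disclosure → not dim_lights), we obtain O(not dim_lights).
The contrapositive of premise 4 (O(not hold_funds → dim_lights)) is O(not dim_lights → hold_funds), and O(not dim_lights) is already established, so O(hold_funds).
Premise 7, O(not pay_taxes → not hold_funds), contraposes to O(hold_funds → pay_taxes); with O(hold_funds) we get O(pay_taxes).
Premise 6 is O(unfreeze_account → not pay_taxes); contrapositively O(pay_taxes → not unfreeze_account). Since O(pay_taxes) holds, K gives O(not unfreeze_account).
So O(not unfreeze_account) holds, i.e. unfreeze_account is forbidden. None of the other listed options is forbidden under the premises.

unfreeze_account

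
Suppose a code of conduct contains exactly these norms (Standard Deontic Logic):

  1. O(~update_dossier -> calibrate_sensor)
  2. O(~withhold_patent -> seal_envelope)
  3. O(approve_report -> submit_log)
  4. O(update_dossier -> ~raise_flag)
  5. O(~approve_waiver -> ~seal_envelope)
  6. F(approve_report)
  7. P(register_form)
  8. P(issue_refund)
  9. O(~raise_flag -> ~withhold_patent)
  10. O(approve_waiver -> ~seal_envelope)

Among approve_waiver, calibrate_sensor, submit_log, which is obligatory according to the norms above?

Premises 5 and 10 cover both cases: O(~approve_waiver -> ~seal_envelope) and O(approve_waiver -> ~seal_envelope). Since ~approve_waiver ∨ approve_waiver is a tautology, O(~seal_envelope) follows.
Premise 2 is O(~withhold_patent -> seal_envelope); contrapositively O(~seal_envelope -> withhold_patent). Since O(~seal_envelope) holds, K gives O(withhold_patent).
Premise 9 is O(~raise_flag -> ~withhold_patent); contrapositively O(withhold_patent -> raise_flag). Since O(withhold_patent) holds, K gives O(raise_flag).
Premise 4, O(update_dossier -> ~raise_flag), contraposes to O(raise_flag -> ~update_dossier); with O(raise_flag) we get O(~update_dossier).
From O(~update_dossier) and premise 1, O(~update_dossier -> calibrate_sensor), we obtain O(calibrate_sensor).
So O(calibrate_sensor) holds — calibrate_sensor is obligatory. None of the other listed options is made obligatory by any chain of premises.

calibrate_sensor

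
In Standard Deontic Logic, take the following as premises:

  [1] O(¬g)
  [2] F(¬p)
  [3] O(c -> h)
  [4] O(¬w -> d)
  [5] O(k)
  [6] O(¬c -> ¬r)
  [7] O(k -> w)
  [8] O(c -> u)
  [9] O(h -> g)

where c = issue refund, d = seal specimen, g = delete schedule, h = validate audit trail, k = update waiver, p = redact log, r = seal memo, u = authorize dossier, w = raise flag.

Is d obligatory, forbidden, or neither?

Neither

Premise 4 is O(¬w -> d), but O(¬w) is not derivable from the premises, so it does not yield O(d).
No premise or chain of K-axiom applications forces O(d), and none forces O(¬d). So d is neither obligatory nor forbidden under these norms.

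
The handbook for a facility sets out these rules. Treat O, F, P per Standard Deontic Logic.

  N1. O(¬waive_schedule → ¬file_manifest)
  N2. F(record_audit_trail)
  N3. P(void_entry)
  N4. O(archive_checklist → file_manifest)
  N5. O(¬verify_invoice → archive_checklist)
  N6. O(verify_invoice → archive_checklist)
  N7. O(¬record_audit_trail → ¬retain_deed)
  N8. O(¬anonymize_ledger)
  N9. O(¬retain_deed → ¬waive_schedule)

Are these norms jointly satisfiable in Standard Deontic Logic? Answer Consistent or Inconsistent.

Premises 5 and 6 cover both cases: O(¬verify_invoice → archive_checklist) and O(verify_invoice → archive_checklist). Since ¬verify_invoice ∨ verify_invoice is a tautology, O(archive_checklist) follows.
From O(archive_checklist) and premise 4, O(archive_checklist → file_manifest), we obtain O(file_manifest).
Premise 1, O(¬waive_schedule → ¬file_manifest), contraposes to O(file_manifest → waive_schedule); with O(file_manifest) we get O(waive_schedule).
The contrapositive of premise 9 (O(¬retain_deed → ¬waive_schedule)) is O(waive_schedule → retain_deed), and O(waive_schedule) is already established, so O(retain_deed).
Premise 7 is O(¬record_audit_trail → ¬retain_deed); contrapositively O(retain_deed → record_audit_trail). Since O(retain_deed) holds, K gives O(record_audit_trail).
But premise 2, F(record_audit_trail), means O(¬record_audit_trail).
We now have both O(record_audit_trail) and O(¬record_audit_trail) — record_audit_trail is simultaneously obligatory and forbidden, violating the D-axiom.

Inconsistent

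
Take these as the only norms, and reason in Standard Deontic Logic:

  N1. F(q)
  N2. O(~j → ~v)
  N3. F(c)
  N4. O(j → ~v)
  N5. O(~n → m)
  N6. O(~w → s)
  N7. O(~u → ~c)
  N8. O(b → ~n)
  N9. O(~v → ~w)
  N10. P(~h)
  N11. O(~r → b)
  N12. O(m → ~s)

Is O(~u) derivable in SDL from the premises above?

Premise 7 is O(~u → ~c); even if O(~c) held, inferring O(~u) would be affirming the consequent — invalid.
No other premise forces O(~u). An ideal world satisfying every premise can still have ~u false, so O(~u) is not derivable.

No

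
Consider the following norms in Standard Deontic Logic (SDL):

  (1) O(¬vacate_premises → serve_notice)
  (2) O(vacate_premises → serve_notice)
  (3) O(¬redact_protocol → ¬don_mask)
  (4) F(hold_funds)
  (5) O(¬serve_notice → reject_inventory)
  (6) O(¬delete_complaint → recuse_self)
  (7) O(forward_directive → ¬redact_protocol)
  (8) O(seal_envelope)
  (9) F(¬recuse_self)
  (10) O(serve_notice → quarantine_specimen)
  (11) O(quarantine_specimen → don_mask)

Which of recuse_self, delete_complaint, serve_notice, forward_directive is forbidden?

Premises 1 and 2 are O(¬vacate_premises → serve_notice) and O(vacate_premises → serve_notice); every ideal world satisfies ¬vacate_premises or vacate_premises, so in either case serve_notice holds — hence O(serve_notice).
With premise 10, O(serve_notice → quarantine_specimen), the K-axiom yields O(quarantine_specimen).
From O(quarantine_specimen) and premise 11, O(quarantine_specimen → don_mask), we obtain O(don_mask).
Premise 3, O(¬redact_protocol → ¬don_mask), contraposes to O(don_mask → redact_protocol); with O(don_mask) we get O(redact_protocol).
Premise 7, O(forward_directive → ¬redact_protocol), contraposes to O(redact_protocol → ¬forward_directive); with O(redact_protocol) we get O(¬forward_directive).
So O(¬forward_directive) holds, i.e. forward_directive is forbidden. None of the other listed options is forbidden under the premises.

forward_directive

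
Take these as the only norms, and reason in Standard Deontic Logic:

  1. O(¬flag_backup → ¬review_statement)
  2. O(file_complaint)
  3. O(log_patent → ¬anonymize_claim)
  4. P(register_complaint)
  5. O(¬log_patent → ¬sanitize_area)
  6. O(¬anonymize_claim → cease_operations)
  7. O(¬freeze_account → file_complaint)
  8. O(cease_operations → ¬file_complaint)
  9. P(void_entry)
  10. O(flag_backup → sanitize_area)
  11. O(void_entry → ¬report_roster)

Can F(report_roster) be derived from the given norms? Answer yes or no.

No

Premise 11 is O(void_entry → ¬report_roster), but O(void_entry) is not derivable from the premises (the permission P(void_entry) asserts only ¬O(¬void_entry), not O(void_entry)), so it does not yield O(¬report_roster).
No other premise forces O(¬report_roster). An ideal world satisfying every premise can still have report_roster true, so F(report_roster) is not derivable.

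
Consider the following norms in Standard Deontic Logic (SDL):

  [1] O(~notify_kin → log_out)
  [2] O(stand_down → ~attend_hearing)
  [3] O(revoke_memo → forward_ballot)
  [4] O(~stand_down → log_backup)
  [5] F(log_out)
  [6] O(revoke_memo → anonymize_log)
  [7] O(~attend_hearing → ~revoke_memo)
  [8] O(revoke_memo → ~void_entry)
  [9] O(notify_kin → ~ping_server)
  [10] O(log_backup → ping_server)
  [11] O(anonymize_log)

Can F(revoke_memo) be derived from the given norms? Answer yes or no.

Yes

F(log_out) at premise 5 means O(~log_out).
Premise 1, O(~notify_kin → log_out), contraposes to O(~log_out → notify_kin); with O(~log_out) we get O(notify_kin).
From O(notify_kin) and premise 9, O(notify_kin → ~ping_server), we obtain O(~ping_server).
The contrapositive of premise 10 (O(log_backup → ping_server)) is O(~ping_server → ~log_backup), and O(~ping_server) is already established, so O(~log_backup).
Premise 4 is O(~stand_down → log_backup); contrapositively O(~log_backup → stand_down). Since O(~log_backup) holds, K gives O(stand_down).
From O(stand_down) and premise 2, O(stand_down → ~attend_hearing), we obtain O(~attend_hearing).
Premise 7 is O(~attend_hearing → ~revoke_memo); since O(~attend_hearing), deontic closure gives O(~revoke_memo).
Premises 3, 6, 8, 11 do not contribute to this derivation.
So O(~revoke_memo) holds, i.e. F(revoke_memo). The claim follows.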